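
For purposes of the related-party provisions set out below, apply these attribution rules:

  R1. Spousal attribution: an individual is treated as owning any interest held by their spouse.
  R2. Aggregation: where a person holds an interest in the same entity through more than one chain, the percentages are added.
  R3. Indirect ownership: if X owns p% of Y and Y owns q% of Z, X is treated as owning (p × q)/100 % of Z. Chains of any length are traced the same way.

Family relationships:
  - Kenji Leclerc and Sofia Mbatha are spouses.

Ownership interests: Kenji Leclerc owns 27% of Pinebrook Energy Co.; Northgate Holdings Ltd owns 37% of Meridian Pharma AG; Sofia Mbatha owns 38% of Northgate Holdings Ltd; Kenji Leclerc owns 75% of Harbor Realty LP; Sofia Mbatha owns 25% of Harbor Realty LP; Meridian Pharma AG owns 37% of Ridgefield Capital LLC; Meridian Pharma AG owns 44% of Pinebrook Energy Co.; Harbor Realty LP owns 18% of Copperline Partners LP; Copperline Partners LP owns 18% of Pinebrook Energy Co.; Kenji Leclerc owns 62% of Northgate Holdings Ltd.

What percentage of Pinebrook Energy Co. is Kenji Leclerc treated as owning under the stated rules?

46.52%

By spousal attribution (R1), Kenji Leclerc is treated as also owning Sofia Mbatha's interest in Harbor Realty LP, giving 75% + 25% = 100%.
By spousal attribution (R1), Kenji Leclerc is treated as also owning Sofia Mbatha's interest in Northgate Holdings Ltd, giving 62% + 38% = 100%.
Chain via Harbor Realty LP → Copperline Partners LP (R3): 100% × 18% × 18% = 3.24% of Pinebrook Energy Co.
Chain via Northgate Holdings Ltd → Meridian Pharma AG (R3): 100% × 37% × 44% = 16.28% of Pinebrook Energy Co.
Direct interest in Pinebrook Energy Co: 27%.
Aggregating (R2): 3.24% + 16.28% + 27% = 46.52%.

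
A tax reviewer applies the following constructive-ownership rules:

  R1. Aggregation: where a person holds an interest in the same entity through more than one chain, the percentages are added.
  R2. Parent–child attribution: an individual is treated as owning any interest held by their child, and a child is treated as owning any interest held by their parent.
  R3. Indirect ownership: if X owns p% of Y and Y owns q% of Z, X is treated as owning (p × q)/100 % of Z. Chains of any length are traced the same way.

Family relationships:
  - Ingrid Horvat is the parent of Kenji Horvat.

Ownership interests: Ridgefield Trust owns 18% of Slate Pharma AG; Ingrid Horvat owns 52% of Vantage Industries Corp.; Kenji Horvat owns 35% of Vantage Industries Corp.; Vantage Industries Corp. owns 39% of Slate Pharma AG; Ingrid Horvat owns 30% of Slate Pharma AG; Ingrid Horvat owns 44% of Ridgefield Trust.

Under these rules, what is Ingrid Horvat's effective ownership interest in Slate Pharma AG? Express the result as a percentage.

By parent–child attribution (R2), Ingrid Horvat is treated as also owning Kenji Horvat's interest in Vantage Industries Corp, giving 52% + 35% = 87%.
Chain via Vantage Industries Corp. (R3): 87% × 39% = 33.93% of Slate Pharma AG.
Chain via Ridgefield Trust (R3): 44% × 18% = 7.92% of Slate Pharma AG.
Direct interest in Slate Pharma AG: 30%.
Aggregating (R1): 33.93% + 7.92% + 30% = 71.85%.

71.85%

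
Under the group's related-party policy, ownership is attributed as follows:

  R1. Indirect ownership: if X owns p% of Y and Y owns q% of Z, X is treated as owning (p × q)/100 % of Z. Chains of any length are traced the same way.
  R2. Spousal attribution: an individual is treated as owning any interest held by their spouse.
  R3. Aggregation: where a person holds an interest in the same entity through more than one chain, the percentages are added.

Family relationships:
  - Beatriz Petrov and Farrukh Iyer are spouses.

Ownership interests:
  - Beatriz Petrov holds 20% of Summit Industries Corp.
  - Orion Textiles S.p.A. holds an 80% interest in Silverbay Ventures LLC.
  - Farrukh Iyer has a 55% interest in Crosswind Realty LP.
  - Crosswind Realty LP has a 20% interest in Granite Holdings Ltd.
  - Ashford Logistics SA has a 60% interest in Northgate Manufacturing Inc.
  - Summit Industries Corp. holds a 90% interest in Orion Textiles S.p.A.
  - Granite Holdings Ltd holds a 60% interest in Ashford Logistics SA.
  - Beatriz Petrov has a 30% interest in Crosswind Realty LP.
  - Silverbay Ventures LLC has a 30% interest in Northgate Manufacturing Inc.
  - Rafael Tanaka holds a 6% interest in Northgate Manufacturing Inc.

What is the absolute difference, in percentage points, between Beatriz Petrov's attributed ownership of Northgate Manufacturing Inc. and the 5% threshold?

By spousal attribution (R2), Beatriz Petrov is treated as also owning Farrukh Iyer's interest in Crosswind Realty LP, giving 30% + 55% = 85%.
Chain via Crosswind Realty LP → Granite Holdings Ltd → Ashford Logistics SA (R1): 85% × 20% × 60% × 60% = 6.12% of Northgate Manufacturing Inc.
Chain via Summit Industries Corp. → Orion Textiles S.p.A. → Silverbay Ventures LLC (R1): 20% × 90% × 80% × 30% = 4.32% of Northgate Manufacturing Inc.
Aggregating (R3): 6.12% + 4.32% = 10.44%.
10.44% exceeds the 5% threshold by 5.44 percentage points.

5.44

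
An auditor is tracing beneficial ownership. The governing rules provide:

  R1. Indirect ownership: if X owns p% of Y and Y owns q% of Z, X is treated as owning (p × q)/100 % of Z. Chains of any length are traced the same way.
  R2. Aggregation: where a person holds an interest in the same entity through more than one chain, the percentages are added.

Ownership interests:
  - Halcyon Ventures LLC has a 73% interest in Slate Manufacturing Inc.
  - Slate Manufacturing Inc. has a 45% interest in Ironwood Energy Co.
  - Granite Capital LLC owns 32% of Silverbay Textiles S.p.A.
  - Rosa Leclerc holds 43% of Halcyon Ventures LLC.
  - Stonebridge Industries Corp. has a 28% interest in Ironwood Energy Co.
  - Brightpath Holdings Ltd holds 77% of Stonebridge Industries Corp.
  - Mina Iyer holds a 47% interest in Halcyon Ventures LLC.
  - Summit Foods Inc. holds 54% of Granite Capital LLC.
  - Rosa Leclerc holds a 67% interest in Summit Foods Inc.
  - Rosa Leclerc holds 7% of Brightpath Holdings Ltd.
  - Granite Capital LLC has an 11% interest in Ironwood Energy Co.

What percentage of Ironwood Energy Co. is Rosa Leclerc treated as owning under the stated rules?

19.6145%

Chain via Summit Foods Inc. → Granite Capital LLC (R1): 67% × 54% × 11% = 3.9798% of Ironwood Energy Co.
Chain via Halcyon Ventures LLC → Slate Manufacturing Inc. (R1): 43% × 73% × 45% = 14.1255% of Ironwood Energy Co.
Chain via Brightpath Holdings Ltd → Stonebridge Industries Corp. (R1): 7% × 77% × 28% = 1.5092% of Ironwood Energy Co.
Aggregating (R2): 3.9798% + 14.1255% + 1.5092% = 19.6145%.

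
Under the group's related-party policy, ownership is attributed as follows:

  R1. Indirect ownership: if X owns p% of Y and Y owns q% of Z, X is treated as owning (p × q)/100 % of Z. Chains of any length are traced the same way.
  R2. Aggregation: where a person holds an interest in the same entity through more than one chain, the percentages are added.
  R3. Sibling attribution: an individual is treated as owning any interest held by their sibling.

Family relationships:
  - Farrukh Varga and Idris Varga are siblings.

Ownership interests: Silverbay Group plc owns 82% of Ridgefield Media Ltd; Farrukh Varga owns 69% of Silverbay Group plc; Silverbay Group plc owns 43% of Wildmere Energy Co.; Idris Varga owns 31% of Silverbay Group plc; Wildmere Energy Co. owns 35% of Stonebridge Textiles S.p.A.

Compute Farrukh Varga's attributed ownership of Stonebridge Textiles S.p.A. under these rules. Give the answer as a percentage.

By sibling attribution (R3), Farrukh Varga is treated as also owning Idris Varga's interest in Silverbay Group plc, giving 69% + 31% = 100%.
Chain via Silverbay Group plc → Wildmere Energy Co. (R1): 100% × 43% × 35% = 15.05% of Stonebridge Textiles S.p.A.

15.05%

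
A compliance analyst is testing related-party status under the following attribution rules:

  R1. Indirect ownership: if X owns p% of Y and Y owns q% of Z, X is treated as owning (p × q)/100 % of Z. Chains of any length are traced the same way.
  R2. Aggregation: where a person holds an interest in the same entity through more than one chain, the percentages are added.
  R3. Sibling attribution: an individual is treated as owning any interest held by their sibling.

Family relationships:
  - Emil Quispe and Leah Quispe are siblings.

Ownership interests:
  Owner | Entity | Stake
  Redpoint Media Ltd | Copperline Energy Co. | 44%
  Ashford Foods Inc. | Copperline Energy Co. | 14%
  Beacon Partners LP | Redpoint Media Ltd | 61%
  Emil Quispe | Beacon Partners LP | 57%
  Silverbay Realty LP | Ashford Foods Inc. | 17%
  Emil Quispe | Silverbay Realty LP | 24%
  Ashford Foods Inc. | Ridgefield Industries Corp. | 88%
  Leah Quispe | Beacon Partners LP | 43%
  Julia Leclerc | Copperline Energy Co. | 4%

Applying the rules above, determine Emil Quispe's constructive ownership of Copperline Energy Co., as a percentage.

By sibling attribution (R3), Emil Quispe is treated as also owning Leah Quispe's interest in Beacon Partners LP, giving 57% + 43% = 100%.
Chain via Beacon Partners LP → Redpoint Media Ltd (R1): 100% × 61% × 44% = 26.84% of Copperline Energy Co.
Chain via Silverbay Realty LP → Ashford Foods Inc. (R1): 24% × 17% × 14% = 0.5712% of Copperline Energy Co.
Aggregating (R2): 26.84% + 0.5712% = 27.4112%.

27.4112%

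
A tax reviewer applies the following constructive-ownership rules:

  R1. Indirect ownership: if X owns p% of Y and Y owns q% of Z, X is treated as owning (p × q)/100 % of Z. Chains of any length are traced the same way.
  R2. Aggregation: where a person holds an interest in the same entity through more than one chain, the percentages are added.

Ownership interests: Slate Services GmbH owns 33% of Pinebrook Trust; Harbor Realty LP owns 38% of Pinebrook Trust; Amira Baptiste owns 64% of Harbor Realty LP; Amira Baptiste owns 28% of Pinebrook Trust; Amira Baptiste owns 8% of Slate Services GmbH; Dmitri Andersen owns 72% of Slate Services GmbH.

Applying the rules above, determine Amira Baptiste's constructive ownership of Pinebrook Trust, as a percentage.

54.96%

Chain via Harbor Realty LP (R1): 64% × 38% = 24.32% of Pinebrook Trust.
Chain via Slate Services GmbH (R1): 8% × 33% = 2.64% of Pinebrook Trust.
Direct interest in Pinebrook Trust: 28%.
Aggregating (R2): 24.32% + 2.64% + 28% = 54.96%.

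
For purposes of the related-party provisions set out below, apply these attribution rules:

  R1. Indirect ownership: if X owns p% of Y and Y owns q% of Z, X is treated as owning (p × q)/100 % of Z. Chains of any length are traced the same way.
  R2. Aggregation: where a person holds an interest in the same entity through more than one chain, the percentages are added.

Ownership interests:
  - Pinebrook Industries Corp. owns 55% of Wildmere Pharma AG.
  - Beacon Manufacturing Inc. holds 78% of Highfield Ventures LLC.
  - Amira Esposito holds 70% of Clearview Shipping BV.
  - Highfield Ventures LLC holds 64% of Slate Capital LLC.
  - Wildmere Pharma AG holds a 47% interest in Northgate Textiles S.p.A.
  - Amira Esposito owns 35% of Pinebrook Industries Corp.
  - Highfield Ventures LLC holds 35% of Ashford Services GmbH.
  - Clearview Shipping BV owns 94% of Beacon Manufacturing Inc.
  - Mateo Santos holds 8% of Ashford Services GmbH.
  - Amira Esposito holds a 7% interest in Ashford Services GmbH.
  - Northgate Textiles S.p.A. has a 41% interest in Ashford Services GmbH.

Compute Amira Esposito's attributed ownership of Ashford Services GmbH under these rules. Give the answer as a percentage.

Chain via Pinebrook Industries Corp. → Wildmere Pharma AG → Northgate Textiles S.p.A. (R1): 35% × 55% × 47% × 41% = 3.709475% of Ashford Services GmbH.
Chain via Clearview Shipping BV → Beacon Manufacturing Inc. → Highfield Ventures LLC (R1): 70% × 94% × 78% × 35% = 17.9634% of Ashford Services GmbH.
Direct interest in Ashford Services GmbH: 7%.
Aggregating (R2): 3.709475% + 17.9634% + 7% = 28.672875%.

28.672875%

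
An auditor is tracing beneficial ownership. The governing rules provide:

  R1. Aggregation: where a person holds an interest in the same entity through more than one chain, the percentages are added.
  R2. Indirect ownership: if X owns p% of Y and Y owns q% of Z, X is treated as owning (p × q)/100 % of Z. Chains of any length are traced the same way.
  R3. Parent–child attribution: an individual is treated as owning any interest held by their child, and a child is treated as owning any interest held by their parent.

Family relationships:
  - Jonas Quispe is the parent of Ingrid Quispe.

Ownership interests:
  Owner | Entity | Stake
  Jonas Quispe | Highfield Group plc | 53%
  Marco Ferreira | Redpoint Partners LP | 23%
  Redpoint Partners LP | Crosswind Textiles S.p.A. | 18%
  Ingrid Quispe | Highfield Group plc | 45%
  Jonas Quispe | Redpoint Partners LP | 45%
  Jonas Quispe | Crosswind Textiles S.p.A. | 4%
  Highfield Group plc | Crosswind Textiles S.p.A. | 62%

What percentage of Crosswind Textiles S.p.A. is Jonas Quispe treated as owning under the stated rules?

72.86%

By parent–child attribution (R3), Jonas Quispe is treated as also owning Ingrid Quispe's interest in Highfield Group plc, giving 53% + 45% = 98%.
Chain via Highfield Group plc (R2): 98% × 62% = 60.76% of Crosswind Textiles S.p.A.
Chain via Redpoint Partners LP (R2): 45% × 18% = 8.1% of Crosswind Textiles S.p.A.
Direct interest in Crosswind Textiles S.p.A: 4%.
Aggregating (R1): 60.76% + 8.1% + 4% = 72.86%.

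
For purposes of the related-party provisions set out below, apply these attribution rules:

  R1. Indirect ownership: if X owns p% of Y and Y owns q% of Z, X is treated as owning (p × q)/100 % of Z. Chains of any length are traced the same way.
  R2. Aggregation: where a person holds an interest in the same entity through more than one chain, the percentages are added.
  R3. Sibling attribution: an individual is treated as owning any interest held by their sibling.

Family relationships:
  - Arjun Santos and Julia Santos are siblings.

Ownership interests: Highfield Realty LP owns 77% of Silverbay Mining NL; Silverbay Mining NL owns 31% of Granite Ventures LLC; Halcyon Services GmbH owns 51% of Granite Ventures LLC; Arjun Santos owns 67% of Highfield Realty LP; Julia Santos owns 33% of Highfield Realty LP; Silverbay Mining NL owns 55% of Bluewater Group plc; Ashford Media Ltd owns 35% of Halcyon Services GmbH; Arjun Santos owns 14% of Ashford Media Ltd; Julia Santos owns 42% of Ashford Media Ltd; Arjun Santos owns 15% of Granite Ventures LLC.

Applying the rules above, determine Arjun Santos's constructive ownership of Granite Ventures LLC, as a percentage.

48.866%

By sibling attribution (R3), Arjun Santos is treated as also owning Julia Santos's interest in Highfield Realty LP, giving 67% + 33% = 100%.
By sibling attribution (R3), Arjun Santos is treated as also owning Julia Santos's interest in Ashford Media Ltd, giving 14% + 42% = 56%.
Chain via Highfield Realty LP → Silverbay Mining NL (R1): 100% × 77% × 31% = 23.87% of Granite Ventures LLC.
Chain via Ashford Media Ltd → Halcyon Services GmbH (R1): 56% × 35% × 51% = 9.996% of Granite Ventures LLC.
Direct interest in Granite Ventures LLC: 15%.
Aggregating (R2): 23.87% + 9.996% + 15% = 48.866%.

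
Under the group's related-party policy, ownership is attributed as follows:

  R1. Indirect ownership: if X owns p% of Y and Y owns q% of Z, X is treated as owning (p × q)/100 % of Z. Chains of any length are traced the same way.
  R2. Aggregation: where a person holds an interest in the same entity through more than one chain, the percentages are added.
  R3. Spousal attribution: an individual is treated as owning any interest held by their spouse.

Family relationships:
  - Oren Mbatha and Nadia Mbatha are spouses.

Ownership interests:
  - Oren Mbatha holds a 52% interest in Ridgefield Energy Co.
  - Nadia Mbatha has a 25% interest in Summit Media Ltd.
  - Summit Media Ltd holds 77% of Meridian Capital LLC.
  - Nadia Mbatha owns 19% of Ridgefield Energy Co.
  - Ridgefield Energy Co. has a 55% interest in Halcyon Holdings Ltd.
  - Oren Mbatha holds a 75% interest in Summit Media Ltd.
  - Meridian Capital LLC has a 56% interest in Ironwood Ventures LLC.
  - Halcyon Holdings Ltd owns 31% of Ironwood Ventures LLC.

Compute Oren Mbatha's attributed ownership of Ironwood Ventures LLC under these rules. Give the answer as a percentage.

By spousal attribution (R3), Oren Mbatha is treated as also owning Nadia Mbatha's interest in Summit Media Ltd, giving 75% + 25% = 100%.
By spousal attribution (R3), Oren Mbatha is treated as also owning Nadia Mbatha's interest in Ridgefield Energy Co, giving 52% + 19% = 71%.
Chain via Summit Media Ltd → Meridian Capital LLC (R1): 100% × 77% × 56% = 43.12% of Ironwood Ventures LLC.
Chain via Ridgefield Energy Co. → Halcyon Holdings Ltd (R1): 71% × 55% × 31% = 12.1055% of Ironwood Ventures LLC.
Aggregating (R2): 43.12% + 12.1055% = 55.2255%.

55.2255%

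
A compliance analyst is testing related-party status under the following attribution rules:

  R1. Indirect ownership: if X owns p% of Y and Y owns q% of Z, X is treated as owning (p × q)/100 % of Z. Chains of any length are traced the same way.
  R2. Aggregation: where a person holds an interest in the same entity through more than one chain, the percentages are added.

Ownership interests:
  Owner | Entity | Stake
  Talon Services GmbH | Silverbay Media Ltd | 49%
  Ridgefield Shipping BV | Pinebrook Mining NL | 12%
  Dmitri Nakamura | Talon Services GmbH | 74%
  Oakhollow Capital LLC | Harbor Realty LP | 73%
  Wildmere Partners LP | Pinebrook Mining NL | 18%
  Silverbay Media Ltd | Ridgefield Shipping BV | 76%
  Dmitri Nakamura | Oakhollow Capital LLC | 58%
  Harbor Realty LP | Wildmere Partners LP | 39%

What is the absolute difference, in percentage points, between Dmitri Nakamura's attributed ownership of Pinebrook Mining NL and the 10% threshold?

3.72082

Chain via Talon Services GmbH → Silverbay Media Ltd → Ridgefield Shipping BV (R1): 74% × 49% × 76% × 12% = 3.306912% of Pinebrook Mining NL.
Chain via Oakhollow Capital LLC → Harbor Realty LP → Wildmere Partners LP (R1): 58% × 73% × 39% × 18% = 2.972268% of Pinebrook Mining NL.
Aggregating (R2): 3.306912% + 2.972268% = 6.27918%.
6.27918% falls short of the 10% threshold by 3.72082 percentage points.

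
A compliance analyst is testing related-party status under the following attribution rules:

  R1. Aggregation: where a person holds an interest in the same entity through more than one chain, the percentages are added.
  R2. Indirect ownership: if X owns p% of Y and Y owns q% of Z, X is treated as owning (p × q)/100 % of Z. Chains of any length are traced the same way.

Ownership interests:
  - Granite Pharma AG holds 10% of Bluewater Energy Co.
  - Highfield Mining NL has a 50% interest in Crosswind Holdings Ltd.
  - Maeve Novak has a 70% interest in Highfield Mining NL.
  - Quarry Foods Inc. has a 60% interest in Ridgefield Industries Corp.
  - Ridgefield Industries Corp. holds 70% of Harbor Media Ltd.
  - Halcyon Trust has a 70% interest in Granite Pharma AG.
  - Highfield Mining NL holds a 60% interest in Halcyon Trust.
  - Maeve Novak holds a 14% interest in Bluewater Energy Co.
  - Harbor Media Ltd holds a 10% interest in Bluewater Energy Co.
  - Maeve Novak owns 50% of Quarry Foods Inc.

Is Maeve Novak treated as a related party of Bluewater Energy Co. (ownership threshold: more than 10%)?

Yes

Chain via Highfield Mining NL → Halcyon Trust → Granite Pharma AG (R2): 70% × 60% × 70% × 10% = 2.94% of Bluewater Energy Co.
Chain via Quarry Foods Inc. → Ridgefield Industries Corp. → Harbor Media Ltd (R2): 50% × 60% × 70% × 10% = 2.1% of Bluewater Energy Co.
Direct interest in Bluewater Energy Co: 14%.
Aggregating (R1): 2.94% + 2.1% + 14% = 19.04%.
19.04% exceeds the 10% threshold, so Maeve is a related party to Bluewater Energy Co.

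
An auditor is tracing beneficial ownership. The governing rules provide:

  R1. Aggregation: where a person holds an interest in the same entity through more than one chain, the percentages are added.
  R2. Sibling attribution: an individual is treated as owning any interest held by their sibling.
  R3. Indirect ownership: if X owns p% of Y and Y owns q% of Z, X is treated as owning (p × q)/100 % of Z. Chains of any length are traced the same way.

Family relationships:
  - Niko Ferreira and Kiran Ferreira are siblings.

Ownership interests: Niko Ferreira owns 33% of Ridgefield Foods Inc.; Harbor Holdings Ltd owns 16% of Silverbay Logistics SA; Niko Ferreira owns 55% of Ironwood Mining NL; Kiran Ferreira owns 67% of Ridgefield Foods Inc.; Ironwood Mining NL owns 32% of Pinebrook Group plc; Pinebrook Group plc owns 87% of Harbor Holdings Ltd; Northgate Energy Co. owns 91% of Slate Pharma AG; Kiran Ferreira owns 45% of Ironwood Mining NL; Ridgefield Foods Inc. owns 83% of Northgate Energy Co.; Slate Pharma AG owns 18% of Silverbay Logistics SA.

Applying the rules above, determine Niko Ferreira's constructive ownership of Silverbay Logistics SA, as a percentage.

18.0498%

By sibling attribution (R2), Niko Ferreira is treated as also owning Kiran Ferreira's interest in Ridgefield Foods Inc, giving 33% + 67% = 100%.
By sibling attribution (R2), Niko Ferreira is treated as also owning Kiran Ferreira's interest in Ironwood Mining NL, giving 55% + 45% = 100%.
Chain via Ridgefield Foods Inc. → Northgate Energy Co. → Slate Pharma AG (R3): 100% × 83% × 91% × 18% = 13.5954% of Silverbay Logistics SA.
Chain via Ironwood Mining NL → Pinebrook Group plc → Harbor Holdings Ltd (R3): 100% × 32% × 87% × 16% = 4.4544% of Silverbay Logistics SA.
Aggregating (R1): 13.5954% + 4.4544% = 18.0498%.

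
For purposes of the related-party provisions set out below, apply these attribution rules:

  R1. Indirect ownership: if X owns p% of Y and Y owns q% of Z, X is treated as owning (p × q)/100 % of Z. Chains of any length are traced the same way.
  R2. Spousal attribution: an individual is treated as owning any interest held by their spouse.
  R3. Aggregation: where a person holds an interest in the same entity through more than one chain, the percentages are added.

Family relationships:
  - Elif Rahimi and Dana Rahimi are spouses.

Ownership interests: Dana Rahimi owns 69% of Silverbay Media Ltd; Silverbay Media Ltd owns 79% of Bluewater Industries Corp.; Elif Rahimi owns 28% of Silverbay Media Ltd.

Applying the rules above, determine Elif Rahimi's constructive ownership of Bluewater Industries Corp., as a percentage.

76.63%

By spousal attribution (R2), Elif Rahimi is treated as also owning Dana Rahimi's interest in Silverbay Media Ltd, giving 28% + 69% = 97%.
Chain via Silverbay Media Ltd (R1): 97% × 79% = 76.63% of Bluewater Industries Corp.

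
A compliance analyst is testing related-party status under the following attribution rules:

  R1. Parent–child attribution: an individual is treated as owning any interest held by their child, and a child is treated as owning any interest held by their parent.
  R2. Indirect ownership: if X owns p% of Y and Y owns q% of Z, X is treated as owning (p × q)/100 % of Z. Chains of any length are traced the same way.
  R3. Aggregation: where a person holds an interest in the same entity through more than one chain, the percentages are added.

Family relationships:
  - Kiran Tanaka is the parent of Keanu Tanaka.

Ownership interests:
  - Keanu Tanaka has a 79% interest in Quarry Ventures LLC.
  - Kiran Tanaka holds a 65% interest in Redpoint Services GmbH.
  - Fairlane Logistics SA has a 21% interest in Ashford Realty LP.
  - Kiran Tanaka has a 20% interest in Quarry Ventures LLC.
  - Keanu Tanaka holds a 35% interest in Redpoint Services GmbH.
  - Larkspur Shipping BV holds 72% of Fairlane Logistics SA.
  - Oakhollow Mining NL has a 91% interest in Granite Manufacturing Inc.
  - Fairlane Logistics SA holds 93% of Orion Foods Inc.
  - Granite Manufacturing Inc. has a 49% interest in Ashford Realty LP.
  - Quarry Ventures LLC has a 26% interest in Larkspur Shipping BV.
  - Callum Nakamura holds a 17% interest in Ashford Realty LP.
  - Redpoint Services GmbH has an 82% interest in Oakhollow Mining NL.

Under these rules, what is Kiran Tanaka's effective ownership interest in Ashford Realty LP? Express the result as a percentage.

40.455688%

By parent–child attribution (R1), Kiran Tanaka is treated as also owning Keanu Tanaka's interest in Quarry Ventures LLC, giving 20% + 79% = 99%.
By parent–child attribution (R1), Kiran Tanaka is treated as also owning Keanu Tanaka's interest in Redpoint Services GmbH, giving 65% + 35% = 100%.
Chain via Quarry Ventures LLC → Larkspur Shipping BV → Fairlane Logistics SA (R2): 99% × 26% × 72% × 21% = 3.891888% of Ashford Realty LP.
Chain via Redpoint Services GmbH → Oakhollow Mining NL → Granite Manufacturing Inc. (R2): 100% × 82% × 91% × 49% = 36.5638% of Ashford Realty LP.
Aggregating (R3): 3.891888% + 36.5638% = 40.455688%.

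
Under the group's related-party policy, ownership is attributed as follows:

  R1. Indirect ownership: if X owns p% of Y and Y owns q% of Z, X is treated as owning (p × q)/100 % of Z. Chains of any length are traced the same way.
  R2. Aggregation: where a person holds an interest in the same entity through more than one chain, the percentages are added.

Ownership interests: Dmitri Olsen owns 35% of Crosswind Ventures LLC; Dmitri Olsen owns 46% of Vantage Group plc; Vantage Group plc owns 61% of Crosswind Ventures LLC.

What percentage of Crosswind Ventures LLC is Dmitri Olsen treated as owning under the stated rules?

63.06%

Chain via Vantage Group plc (R1): 46% × 61% = 28.06% of Crosswind Ventures LLC.
Direct interest in Crosswind Ventures LLC: 35%.
Aggregating (R2): 28.06% + 35% = 63.06%.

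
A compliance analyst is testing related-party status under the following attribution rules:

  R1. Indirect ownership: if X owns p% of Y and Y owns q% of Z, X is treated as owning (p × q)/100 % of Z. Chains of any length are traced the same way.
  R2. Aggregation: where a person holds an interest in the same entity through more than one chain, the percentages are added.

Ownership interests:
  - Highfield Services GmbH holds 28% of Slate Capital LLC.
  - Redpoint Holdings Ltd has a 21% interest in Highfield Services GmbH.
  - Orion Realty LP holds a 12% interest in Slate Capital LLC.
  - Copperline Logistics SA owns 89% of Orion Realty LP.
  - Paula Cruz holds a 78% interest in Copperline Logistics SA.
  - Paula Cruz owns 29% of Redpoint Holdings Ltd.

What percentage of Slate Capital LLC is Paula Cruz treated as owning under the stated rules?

10.0356%

Chain via Redpoint Holdings Ltd → Highfield Services GmbH (R1): 29% × 21% × 28% = 1.7052% of Slate Capital LLC.
Chain via Copperline Logistics SA → Orion Realty LP (R1): 78% × 89% × 12% = 8.3304% of Slate Capital LLC.
Aggregating (R2): 1.7052% + 8.3304% = 10.0356%.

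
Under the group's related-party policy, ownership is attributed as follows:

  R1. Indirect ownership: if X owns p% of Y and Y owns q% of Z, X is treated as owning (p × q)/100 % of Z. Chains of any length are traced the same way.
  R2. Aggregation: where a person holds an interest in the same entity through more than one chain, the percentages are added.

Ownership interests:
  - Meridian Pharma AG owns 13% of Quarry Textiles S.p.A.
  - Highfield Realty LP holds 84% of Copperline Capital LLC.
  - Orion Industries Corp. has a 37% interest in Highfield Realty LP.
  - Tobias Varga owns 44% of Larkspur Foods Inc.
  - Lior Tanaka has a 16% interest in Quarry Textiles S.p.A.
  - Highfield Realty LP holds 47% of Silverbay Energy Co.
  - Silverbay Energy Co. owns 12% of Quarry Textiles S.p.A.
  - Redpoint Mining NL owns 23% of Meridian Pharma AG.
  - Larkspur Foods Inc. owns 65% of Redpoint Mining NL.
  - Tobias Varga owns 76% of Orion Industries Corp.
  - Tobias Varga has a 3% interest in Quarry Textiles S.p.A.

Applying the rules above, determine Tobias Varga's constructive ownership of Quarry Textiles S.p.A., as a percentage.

Chain via Orion Industries Corp. → Highfield Realty LP → Silverbay Energy Co. (R1): 76% × 37% × 47% × 12% = 1.585968% of Quarry Textiles S.p.A.
Chain via Larkspur Foods Inc. → Redpoint Mining NL → Meridian Pharma AG (R1): 44% × 65% × 23% × 13% = 0.85514% of Quarry Textiles S.p.A.
Direct interest in Quarry Textiles S.p.A: 3%.
Aggregating (R2): 1.585968% + 0.85514% + 3% = 5.441108%.

5.441108%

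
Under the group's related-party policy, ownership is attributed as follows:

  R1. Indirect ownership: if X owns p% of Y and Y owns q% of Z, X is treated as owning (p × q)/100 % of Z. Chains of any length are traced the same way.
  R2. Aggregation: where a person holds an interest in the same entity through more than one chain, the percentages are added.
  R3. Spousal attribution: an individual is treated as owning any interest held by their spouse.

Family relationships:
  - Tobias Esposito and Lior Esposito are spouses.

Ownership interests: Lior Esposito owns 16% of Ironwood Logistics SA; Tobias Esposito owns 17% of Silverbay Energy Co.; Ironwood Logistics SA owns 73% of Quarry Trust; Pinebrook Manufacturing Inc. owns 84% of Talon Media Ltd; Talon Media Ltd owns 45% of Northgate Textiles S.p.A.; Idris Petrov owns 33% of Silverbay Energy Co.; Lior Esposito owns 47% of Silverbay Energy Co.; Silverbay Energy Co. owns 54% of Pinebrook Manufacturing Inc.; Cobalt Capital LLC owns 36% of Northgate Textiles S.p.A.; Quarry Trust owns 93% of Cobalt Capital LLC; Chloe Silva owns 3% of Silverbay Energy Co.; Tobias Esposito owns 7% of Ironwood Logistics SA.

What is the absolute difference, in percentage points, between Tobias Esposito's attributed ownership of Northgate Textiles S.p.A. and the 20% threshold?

By spousal attribution (R3), Tobias Esposito is treated as also owning Lior Esposito's interest in Ironwood Logistics SA, giving 7% + 16% = 23%.
By spousal attribution (R3), Tobias Esposito is treated as also owning Lior Esposito's interest in Silverbay Energy Co, giving 17% + 47% = 64%.
Chain via Ironwood Logistics SA → Quarry Trust → Cobalt Capital LLC (R1): 23% × 73% × 93% × 36% = 5.621292% of Northgate Textiles S.p.A.
Chain via Silverbay Energy Co. → Pinebrook Manufacturing Inc. → Talon Media Ltd (R1): 64% × 54% × 84% × 45% = 13.06368% of Northgate Textiles S.p.A.
Aggregating (R2): 5.621292% + 13.06368% = 18.684972%.
18.684972% falls short of the 20% threshold by 1.315028 percentage points.

1.315028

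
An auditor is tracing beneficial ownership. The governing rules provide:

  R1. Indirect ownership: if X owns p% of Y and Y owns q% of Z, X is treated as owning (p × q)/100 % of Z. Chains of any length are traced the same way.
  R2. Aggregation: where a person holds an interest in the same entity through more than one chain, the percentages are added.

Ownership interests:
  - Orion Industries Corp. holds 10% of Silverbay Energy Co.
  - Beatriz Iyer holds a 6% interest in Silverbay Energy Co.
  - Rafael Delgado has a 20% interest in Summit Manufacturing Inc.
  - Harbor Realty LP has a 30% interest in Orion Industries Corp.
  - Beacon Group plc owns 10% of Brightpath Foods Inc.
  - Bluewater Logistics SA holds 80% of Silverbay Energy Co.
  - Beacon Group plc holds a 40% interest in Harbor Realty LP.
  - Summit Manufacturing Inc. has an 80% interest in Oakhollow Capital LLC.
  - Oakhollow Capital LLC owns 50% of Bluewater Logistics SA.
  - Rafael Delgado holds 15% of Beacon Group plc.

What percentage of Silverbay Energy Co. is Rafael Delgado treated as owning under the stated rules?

6.58%

Chain via Beacon Group plc → Harbor Realty LP → Orion Industries Corp. (R1): 15% × 40% × 30% × 10% = 0.18% of Silverbay Energy Co.
Chain via Summit Manufacturing Inc. → Oakhollow Capital LLC → Bluewater Logistics SA (R1): 20% × 80% × 50% × 80% = 6.4% of Silverbay Energy Co.
Aggregating (R2): 0.18% + 6.4% = 6.58%.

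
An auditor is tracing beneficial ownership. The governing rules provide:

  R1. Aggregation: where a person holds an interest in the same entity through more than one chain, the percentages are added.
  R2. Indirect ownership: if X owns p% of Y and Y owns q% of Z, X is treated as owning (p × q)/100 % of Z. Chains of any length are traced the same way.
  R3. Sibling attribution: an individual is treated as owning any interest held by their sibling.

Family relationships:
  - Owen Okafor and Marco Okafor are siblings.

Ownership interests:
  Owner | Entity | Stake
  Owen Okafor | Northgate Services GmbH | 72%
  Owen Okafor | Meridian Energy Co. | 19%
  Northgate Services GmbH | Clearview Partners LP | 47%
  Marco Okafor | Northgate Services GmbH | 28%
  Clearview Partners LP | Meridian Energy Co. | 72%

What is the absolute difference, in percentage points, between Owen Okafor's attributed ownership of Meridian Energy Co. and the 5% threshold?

By sibling attribution (R3), Owen Okafor is treated as also owning Marco Okafor's interest in Northgate Services GmbH, giving 72% + 28% = 100%.
Chain via Northgate Services GmbH → Clearview Partners LP (R2): 100% × 47% × 72% = 33.84% of Meridian Energy Co.
Direct interest in Meridian Energy Co: 19%.
Aggregating (R1): 33.84% + 19% = 52.84%.
52.84% exceeds the 5% threshold by 47.84 percentage points.

47.84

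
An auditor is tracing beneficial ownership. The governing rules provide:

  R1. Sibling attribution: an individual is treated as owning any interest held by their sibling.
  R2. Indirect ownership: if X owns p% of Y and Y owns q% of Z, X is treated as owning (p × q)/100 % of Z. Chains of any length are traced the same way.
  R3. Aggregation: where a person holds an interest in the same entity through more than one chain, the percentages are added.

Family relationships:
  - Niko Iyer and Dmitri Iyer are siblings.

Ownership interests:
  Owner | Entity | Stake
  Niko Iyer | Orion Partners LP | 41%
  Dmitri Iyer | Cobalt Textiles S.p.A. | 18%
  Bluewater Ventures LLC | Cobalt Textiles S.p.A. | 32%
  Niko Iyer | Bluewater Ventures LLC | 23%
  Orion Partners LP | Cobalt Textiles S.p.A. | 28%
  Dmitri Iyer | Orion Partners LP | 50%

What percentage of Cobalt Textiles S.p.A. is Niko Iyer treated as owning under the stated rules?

50.84%

By sibling attribution (R1), Niko Iyer is treated as also owning Dmitri Iyer's interest in Orion Partners LP, giving 41% + 50% = 91%.
By sibling attribution (R1), Niko Iyer is treated as owning Dmitri Iyer's 18% interest in Cobalt Textiles S.p.A.
Chain via Bluewater Ventures LLC (R2): 23% × 32% = 7.36% of Cobalt Textiles S.p.A.
Chain via Orion Partners LP (R2): 91% × 28% = 25.48% of Cobalt Textiles S.p.A.
Direct interest in Cobalt Textiles S.p.A: 18%.
Aggregating (R3): 7.36% + 25.48% + 18% = 50.84%.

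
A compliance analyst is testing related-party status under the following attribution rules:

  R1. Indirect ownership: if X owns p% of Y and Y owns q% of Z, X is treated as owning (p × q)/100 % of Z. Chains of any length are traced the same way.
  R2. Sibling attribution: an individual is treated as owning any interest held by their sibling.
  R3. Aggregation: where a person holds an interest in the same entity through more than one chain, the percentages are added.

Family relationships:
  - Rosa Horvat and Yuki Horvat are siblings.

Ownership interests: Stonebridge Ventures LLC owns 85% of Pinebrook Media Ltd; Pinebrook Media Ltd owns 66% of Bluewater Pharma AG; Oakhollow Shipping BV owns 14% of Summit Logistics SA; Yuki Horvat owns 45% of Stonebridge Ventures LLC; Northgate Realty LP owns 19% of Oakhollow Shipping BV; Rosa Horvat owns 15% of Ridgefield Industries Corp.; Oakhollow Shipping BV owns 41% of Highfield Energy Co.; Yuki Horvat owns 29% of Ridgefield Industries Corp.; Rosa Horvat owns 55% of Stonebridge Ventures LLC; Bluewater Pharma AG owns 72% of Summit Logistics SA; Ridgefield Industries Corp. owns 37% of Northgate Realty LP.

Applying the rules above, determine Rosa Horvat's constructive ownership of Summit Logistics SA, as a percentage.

By sibling attribution (R2), Rosa Horvat is treated as also owning Yuki Horvat's interest in Stonebridge Ventures LLC, giving 55% + 45% = 100%.
By sibling attribution (R2), Rosa Horvat is treated as also owning Yuki Horvat's interest in Ridgefield Industries Corp, giving 15% + 29% = 44%.
Chain via Stonebridge Ventures LLC → Pinebrook Media Ltd → Bluewater Pharma AG (R1): 100% × 85% × 66% × 72% = 40.392% of Summit Logistics SA.
Chain via Ridgefield Industries Corp. → Northgate Realty LP → Oakhollow Shipping BV (R1): 44% × 37% × 19% × 14% = 0.433048% of Summit Logistics SA.
Aggregating (R3): 40.392% + 0.433048% = 40.825048%.

40.825048%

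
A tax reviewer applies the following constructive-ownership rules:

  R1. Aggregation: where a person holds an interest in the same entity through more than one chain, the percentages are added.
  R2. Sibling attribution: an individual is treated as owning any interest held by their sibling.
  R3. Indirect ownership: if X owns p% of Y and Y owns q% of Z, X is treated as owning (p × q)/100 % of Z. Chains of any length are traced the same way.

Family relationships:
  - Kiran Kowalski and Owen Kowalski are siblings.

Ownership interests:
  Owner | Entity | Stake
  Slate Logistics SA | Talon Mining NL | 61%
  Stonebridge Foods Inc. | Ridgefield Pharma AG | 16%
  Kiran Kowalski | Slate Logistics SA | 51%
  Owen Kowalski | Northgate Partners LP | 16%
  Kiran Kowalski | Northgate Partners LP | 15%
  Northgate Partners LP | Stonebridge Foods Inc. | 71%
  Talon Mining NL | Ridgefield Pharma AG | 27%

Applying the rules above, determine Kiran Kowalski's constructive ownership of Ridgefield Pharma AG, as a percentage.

11.9213%

By sibling attribution (R2), Kiran Kowalski is treated as also owning Owen Kowalski's interest in Northgate Partners LP, giving 15% + 16% = 31%.
Chain via Northgate Partners LP → Stonebridge Foods Inc. (R3): 31% × 71% × 16% = 3.5216% of Ridgefield Pharma AG.
Chain via Slate Logistics SA → Talon Mining NL (R3): 51% × 61% × 27% = 8.3997% of Ridgefield Pharma AG.
Aggregating (R1): 3.5216% + 8.3997% = 11.9213%.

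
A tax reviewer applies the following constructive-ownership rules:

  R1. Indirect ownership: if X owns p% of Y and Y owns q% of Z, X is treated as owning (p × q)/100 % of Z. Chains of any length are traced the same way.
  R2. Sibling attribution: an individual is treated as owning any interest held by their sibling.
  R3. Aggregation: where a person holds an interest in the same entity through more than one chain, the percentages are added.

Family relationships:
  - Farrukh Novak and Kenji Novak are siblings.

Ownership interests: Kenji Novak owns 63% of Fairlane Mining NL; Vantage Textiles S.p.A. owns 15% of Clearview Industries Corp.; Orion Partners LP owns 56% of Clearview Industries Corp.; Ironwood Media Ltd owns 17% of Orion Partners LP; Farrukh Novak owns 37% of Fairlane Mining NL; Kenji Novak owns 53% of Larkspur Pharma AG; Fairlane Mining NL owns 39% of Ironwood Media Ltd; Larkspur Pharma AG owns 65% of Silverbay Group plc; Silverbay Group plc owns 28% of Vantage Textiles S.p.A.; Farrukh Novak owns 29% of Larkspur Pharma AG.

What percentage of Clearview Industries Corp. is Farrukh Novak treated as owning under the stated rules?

5.9514%

By sibling attribution (R2), Farrukh Novak is treated as also owning Kenji Novak's interest in Fairlane Mining NL, giving 37% + 63% = 100%.
By sibling attribution (R2), Farrukh Novak is treated as also owning Kenji Novak's interest in Larkspur Pharma AG, giving 29% + 53% = 82%.
Chain via Fairlane Mining NL → Ironwood Media Ltd → Orion Partners LP (R1): 100% × 39% × 17% × 56% = 3.7128% of Clearview Industries Corp.
Chain via Larkspur Pharma AG → Silverbay Group plc → Vantage Textiles S.p.A. (R1): 82% × 65% × 28% × 15% = 2.2386% of Clearview Industries Corp.
Aggregating (R3): 3.7128% + 2.2386% = 5.9514%.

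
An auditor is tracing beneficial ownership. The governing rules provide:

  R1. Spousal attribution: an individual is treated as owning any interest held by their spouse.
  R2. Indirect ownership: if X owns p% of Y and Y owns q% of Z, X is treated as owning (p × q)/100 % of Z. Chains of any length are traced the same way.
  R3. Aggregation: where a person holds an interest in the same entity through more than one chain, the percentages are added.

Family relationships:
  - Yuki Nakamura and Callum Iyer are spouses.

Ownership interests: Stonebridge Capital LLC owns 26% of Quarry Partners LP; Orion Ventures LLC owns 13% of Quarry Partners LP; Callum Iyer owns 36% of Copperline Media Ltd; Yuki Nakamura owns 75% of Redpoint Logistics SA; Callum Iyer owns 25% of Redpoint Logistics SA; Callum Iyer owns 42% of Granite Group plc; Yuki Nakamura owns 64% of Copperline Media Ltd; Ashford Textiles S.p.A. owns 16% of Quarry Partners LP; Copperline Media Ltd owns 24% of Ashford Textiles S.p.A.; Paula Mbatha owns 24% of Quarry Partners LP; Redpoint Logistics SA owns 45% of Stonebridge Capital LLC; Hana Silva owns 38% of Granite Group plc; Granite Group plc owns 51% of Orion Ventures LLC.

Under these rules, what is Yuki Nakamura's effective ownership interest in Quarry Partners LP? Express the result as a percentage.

18.3246%

By spousal attribution (R1), Yuki Nakamura is treated as also owning Callum Iyer's interest in Copperline Media Ltd, giving 64% + 36% = 100%.
By spousal attribution (R1), Yuki Nakamura is treated as also owning Callum Iyer's interest in Redpoint Logistics SA, giving 75% + 25% = 100%.
By spousal attribution (R1), Yuki Nakamura is treated as owning Callum Iyer's 42% interest in Granite Group plc.
Chain via Copperline Media Ltd → Ashford Textiles S.p.A. (R2): 100% × 24% × 16% = 3.84% of Quarry Partners LP.
Chain via Redpoint Logistics SA → Stonebridge Capital LLC (R2): 100% × 45% × 26% = 11.7% of Quarry Partners LP.
Chain via Granite Group plc → Orion Ventures LLC (R2): 42% × 51% × 13% = 2.7846% of Quarry Partners LP.
Aggregating (R3): 3.84% + 11.7% + 2.7846% = 18.3246%.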